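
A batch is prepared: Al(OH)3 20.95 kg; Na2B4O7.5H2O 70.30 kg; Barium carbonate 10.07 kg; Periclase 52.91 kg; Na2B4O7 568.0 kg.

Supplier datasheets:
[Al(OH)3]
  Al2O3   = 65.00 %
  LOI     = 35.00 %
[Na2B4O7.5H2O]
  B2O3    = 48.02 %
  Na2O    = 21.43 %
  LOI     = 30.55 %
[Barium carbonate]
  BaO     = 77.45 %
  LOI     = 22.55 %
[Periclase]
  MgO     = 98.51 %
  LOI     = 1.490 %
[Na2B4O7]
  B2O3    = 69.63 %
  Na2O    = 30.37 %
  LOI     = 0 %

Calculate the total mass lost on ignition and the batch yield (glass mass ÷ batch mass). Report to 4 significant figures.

Intermediates are rounded to four significant figures wherever printed — each numeric step keeps full float precision through the solve — every reported result is rounded just once. Derived quantities, including ignition loss, the yield, glass mass, the five compositions, the totals, are recomputed from the weighed amounts for 690.4 kg of glass in full precision as they appear in the question or the answer.
Loss on ignition, line by line:
  Al(OH)3: 20.95 × 0.3500 = 7.332 kg
  Na2B4O7.5H2O: 70.30 × 0.3055 = 21.48 kg
  Barium carbonate: 10.07 × 0.2255 = 2.271 kg
  Periclase: 52.91 × 0.01490 = 0.7884 kg
  Na2B4O7: 568.0 × 0 = 0 kg
Total LOI = 31.87 kg
Glass = batch − LOI = 722.2 − 31.87 = 690.4 kg

LOI loss = 31.87 kg; glass = 690.4 kg; yield = 95.59%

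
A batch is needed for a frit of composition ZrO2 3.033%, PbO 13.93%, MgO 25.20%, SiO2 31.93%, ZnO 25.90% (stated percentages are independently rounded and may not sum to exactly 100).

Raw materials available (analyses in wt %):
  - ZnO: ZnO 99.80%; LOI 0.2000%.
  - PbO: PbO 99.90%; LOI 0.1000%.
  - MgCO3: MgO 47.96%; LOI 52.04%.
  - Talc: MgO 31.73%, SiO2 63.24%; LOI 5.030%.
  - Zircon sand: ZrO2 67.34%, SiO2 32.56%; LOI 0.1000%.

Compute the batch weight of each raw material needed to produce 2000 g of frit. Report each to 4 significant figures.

The whole derivation runs at exact precision throughout. Values along the way are displayed, with 4-significant-digit rounding, in the working — every reported number is rounded only once. The derived quantities are computed at full float precision (yield, glass mass, the five compositions, totals, ignition loss) from the batch weights per 2000 g of glass precisely as stated by problem or answer.
Target oxide masses per 2000 g frit:
  ZrO2: 3.033% × 2000 = 60.66 g
  PbO: 13.93% × 2000 = 278.6 g
  MgO: 25.20% × 2000 = 504.0 g
  SiO2: 31.93% × 2000 = 638.6 g
  ZnO: 25.90% × 2000 = 518.0 g
Mass-balance tally per oxide per the reported batch figures, on the stated basis (oxide sums agree with the targets once rounding is allowed for):
  ZrO2: 90.08·0.6734 = 60.66 g (target 60.66 g)
  PbO: 278.9·0.9990 = 278.6 g (target 278.6 g)
  MgO: 413.5·0.4796 + 963.4·0.3173 = 504.0 g (target 504.0 g)
  SiO2: 963.4·0.6324 + 90.08·0.3256 = 638.6 g (target 638.6 g)
  ZnO: 519.0·0.9980 = 518.0 g (target 518.0 g)
Glass mass check: net batch after ignition = 2000 g (the Σ of target masses is 2000 g; the stated basis being 2000 g — deltas are rounding alone).
Summing the batch: Σ batch = 2265 g; Σ batch·LOI gives LOI loss = 265.1 g; glass ÷ batch gives a yield of 88.30%.

Batch per 2000 g frit:
  ZnO: 519.0 g
  PbO: 278.9 g
  MgCO3: 413.5 g
  Talc: 963.4 g
  Zircon sand: 90.08 g
Total batch = 2265 g; LOI loss = 265.1 g; yield = 88.30%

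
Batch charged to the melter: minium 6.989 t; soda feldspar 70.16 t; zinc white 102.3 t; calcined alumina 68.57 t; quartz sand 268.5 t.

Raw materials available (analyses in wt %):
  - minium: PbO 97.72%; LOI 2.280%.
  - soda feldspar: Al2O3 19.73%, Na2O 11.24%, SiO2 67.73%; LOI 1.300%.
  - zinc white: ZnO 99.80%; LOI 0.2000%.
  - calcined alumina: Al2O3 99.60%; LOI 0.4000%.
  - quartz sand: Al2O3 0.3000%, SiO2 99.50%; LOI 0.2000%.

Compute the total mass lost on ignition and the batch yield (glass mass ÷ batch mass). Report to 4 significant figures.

The working math runs at full float precision from first step to last; rounding to four significant digits governs each mid-chain value as shown. Each reported result is rounded a single time. The derived quantities (the yield, the five compositions, glass mass, LOI, totals) are rebuilt at full float precision using the weight values per 514.4 t of glass precisely as stated by the problem or answer text.
LOI of each material in turn:
  minium: 6.989 × 0.02280 = 0.1593 t
  soda feldspar: 70.16 × 0.01300 = 0.9121 t
  zinc white: 102.3 × 0.002000 = 0.2046 t
  calcined alumina: 68.57 × 0.004000 = 0.2743 t
  quartz sand: 268.5 × 0.002000 = 0.5370 t
Total LOI = 2.087 t
Glass = batch − LOI = 516.5 − 2.087 = 514.4 t

LOI loss = 2.087 t; glass = 514.4 t; yield = 99.60%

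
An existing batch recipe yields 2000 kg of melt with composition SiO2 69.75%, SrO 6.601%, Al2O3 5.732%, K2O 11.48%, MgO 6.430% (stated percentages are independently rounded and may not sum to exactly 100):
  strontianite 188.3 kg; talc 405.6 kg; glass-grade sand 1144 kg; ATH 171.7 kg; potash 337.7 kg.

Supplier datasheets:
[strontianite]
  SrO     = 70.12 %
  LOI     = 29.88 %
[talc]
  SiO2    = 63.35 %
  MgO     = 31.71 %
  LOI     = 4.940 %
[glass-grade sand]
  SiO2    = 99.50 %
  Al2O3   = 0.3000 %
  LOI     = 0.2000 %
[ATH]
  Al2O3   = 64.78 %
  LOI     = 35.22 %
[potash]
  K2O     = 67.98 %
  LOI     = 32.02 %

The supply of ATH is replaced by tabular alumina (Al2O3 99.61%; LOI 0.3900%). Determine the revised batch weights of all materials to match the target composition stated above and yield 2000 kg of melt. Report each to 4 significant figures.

Revised batch per 2000 kg melt:
  strontianite: 188.3 kg
  talc: 405.6 kg
  glass-grade sand: 1144 kg
  tabular alumina: 111.6 kg
  potash: 337.7 kg
Total batch = 2187 kg; LOI loss = 187.2 kg

The working math keeps full precision from start to finish. The intermediate values are shown, rounded to four significant figures, across the worked steps — a single rounding yields every reported figure — the derived quantities, which include the totals, LOI, yield, net glass mass, the five compositions, are recomputed at full float precision, as written in either problem or answer, using the weight values on 2000 kg of glass.
Oxide mass targets, per 2000 kg melt:
  SiO2: 69.75% × 2000 = 1395 kg
  SrO: 6.601% × 2000 = 132.0 kg
  Al2O3: 5.732% × 2000 = 114.6 kg
  K2O: 11.48% × 2000 = 229.6 kg
  MgO: 6.430% × 2000 = 128.6 kg
Sums-versus-targets review with the batch weights as given, versus the basis set out (delivered sums recover each target exact up to rounding of places):
  SiO2: 405.6·0.6335 + 1144·0.9950 = 1395 kg (target 1395 kg)
  SrO: 188.3·0.7012 = 132.0 kg (target 132.0 kg)
  Al2O3: 1144·0.003000 + 111.6·0.9961 = 114.6 kg (target 114.6 kg)
  K2O: 337.7·0.6798 = 229.6 kg (target 229.6 kg)
  MgO: 405.6·0.3171 = 128.6 kg (target 128.6 kg)
Glass mass check: batch Σ − ignition loss = 2000 kg (the targets, summed, come to 2000 kg; stated basis 2000 kg — differing by rounding only).
Adding the batch up: Σ batch = 2187 kg; ignition loss, Σ(batch × LOI) = 187.2 kg; yield, glass over the total, = 91.44%.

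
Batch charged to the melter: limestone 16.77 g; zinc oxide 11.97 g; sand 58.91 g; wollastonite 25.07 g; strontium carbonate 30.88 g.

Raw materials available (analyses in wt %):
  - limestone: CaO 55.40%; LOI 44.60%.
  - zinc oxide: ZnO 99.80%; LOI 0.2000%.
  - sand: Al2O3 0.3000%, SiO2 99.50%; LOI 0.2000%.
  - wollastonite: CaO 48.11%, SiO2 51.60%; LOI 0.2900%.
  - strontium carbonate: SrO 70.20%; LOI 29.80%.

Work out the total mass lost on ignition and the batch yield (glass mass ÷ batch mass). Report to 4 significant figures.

All internal work carries full precision at each step — working values are shown, with 4-significant-digit rounding, alongside each step. Exactly one rounding goes into every reported number; all derived quantities, which include five oxide percentages, yield, LOI, totals, net glass mass, are re-derived in exact precision, as written in the question or the answer, using the weight values for 126.7 g of glass.
Loss on ignition, line by line:
  limestone: 16.77 × 0.4460 = 7.479 g
  zinc oxide: 11.97 × 0.002000 = 0.02394 g
  sand: 58.91 × 0.002000 = 0.1178 g
  wollastonite: 25.07 × 0.002900 = 0.07270 g
  strontium carbonate: 30.88 × 0.2980 = 9.202 g
Total LOI = 16.90 g
Glass = batch − LOI = 143.6 − 16.90 = 126.7 g

LOI loss = 16.90 g; glass = 126.7 g; yield = 88.23%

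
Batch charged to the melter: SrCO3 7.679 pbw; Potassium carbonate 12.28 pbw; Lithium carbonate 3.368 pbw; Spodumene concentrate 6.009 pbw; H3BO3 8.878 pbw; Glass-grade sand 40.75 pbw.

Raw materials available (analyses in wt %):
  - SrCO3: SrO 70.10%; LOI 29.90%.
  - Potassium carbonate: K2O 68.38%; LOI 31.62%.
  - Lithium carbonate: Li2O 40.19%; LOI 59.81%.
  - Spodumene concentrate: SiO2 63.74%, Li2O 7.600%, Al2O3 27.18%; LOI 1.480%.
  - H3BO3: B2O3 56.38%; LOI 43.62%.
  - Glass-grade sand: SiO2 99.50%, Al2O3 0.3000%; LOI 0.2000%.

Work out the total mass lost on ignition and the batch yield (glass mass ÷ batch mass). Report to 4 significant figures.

LOI loss = 12.24 pbw; glass = 66.73 pbw; yield = 84.50%

All internal work holds full float precision from start to finish. The intermediate values are shown, rounded to 4 significant figures, across the worked steps — every reported figure undergoes a single rounding — all derived quantities are recomputed from the batch weights at 66.73 pbw of glass at exact precision (totals, the yield, LOI, net glass mass, six oxide percentages) as quoted within the problem or answer text.
Loss on ignition, line by line:
  SrCO3: 7.679 × 0.2990 = 2.296 pbw
  Potassium carbonate: 12.28 × 0.3162 = 3.883 pbw
  Lithium carbonate: 3.368 × 0.5981 = 2.014 pbw
  Spodumene concentrate: 6.009 × 0.01480 = 0.08893 pbw
  H3BO3: 8.878 × 0.4362 = 3.873 pbw
  Glass-grade sand: 40.75 × 0.002000 = 0.08150 pbw
Total LOI = 12.24 pbw
Glass = batch − LOI = 78.96 − 12.24 = 66.73 pbw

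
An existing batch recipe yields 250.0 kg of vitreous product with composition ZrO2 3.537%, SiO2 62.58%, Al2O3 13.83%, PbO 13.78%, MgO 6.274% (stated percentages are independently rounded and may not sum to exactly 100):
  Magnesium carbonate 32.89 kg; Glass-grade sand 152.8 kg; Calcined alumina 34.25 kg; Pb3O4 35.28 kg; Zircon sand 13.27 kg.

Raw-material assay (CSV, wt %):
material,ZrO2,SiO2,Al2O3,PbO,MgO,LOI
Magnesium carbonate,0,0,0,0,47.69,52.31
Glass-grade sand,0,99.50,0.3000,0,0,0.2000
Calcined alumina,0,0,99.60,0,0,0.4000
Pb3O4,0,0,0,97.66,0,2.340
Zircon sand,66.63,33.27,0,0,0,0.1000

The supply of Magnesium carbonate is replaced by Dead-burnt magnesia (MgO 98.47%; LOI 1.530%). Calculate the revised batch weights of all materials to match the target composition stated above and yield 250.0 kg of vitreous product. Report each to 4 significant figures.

Revised batch per 250.0 kg vitreous product:
  Dead-burnt magnesia: 15.93 kg
  Glass-grade sand: 152.8 kg
  Calcined alumina: 34.25 kg
  Pb3O4: 35.28 kg
  Zircon sand: 13.27 kg
Total batch = 251.5 kg; LOI loss = 1.525 kg

In-progress results are shown rounded to four significant digits as written — all internal work holds full float precision end to end; each reported number takes exactly one rounding. All derived quantities (yield, the five compositions, glass mass, the totals, LOI) are computed from the weighed amounts at 250.0 kg of glass in exact precision, exactly as shown in problem or answer.
Per-oxide target masses for 250.0 kg vitreous product:
  ZrO2: 3.537% × 250.0 = 8.842 kg
  SiO2: 62.58% × 250.0 = 156.4 kg
  Al2O3: 13.83% × 250.0 = 34.58 kg
  PbO: 13.78% × 250.0 = 34.45 kg
  MgO: 6.274% × 250.0 = 15.68 kg
Per-oxide balance check given the weights on record, against the basis in use (delivered sums recover each target once rounding is allowed for):
  ZrO2: 13.27·0.6663 = 8.842 kg (target 8.842 kg)
  SiO2: 152.8·0.9950 + 13.27·0.3327 = 156.5 kg (target 156.4 kg)
  Al2O3: 152.8·0.003000 + 34.25·0.9960 = 34.57 kg (target 34.58 kg)
  PbO: 35.28·0.9766 = 34.45 kg (target 34.45 kg)
  MgO: 15.93·0.9847 = 15.69 kg (target 15.68 kg)
Consistency of the glass mass: batch total minus LOI = 250.0 kg (summing oxide targets gives 250.0 kg; versus the stated basis of 250.0 kg — differing by rounding only).
Whole-batch sum: Σ batch = 251.5 kg; LOI loss = Σ batch·LOI = 1.525 kg; as yield: glass ÷ batch → 99.39%.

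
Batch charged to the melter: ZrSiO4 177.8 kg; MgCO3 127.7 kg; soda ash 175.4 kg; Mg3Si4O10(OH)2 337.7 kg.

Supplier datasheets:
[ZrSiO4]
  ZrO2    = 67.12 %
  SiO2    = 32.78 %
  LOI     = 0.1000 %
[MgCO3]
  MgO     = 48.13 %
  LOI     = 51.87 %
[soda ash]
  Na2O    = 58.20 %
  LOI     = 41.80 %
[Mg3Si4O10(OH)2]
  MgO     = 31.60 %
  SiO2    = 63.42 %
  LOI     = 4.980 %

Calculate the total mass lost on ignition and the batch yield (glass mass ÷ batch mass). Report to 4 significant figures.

LOI loss = 156.6 kg; glass = 662.0 kg; yield = 80.88%

Intermediates are printed rounded off to 4 significant digits at each printed step. Each numeric step keeps full float precision at each step. A single rounding completes each reported figure. Derived quantities (the yield, the totals, LOI, net glass mass, the four compositions) are recomputed starting from the weights at 662.0 kg of glass at full precision as they appear in question or answer.
Each material's LOI contribution:
  ZrSiO4: 177.8 × 0.001000 = 0.1778 kg
  MgCO3: 127.7 × 0.5187 = 66.24 kg
  soda ash: 175.4 × 0.4180 = 73.32 kg
  Mg3Si4O10(OH)2: 337.7 × 0.04980 = 16.82 kg
Total LOI = 156.6 kg
Glass = batch − LOI = 818.6 − 156.6 = 662.0 kg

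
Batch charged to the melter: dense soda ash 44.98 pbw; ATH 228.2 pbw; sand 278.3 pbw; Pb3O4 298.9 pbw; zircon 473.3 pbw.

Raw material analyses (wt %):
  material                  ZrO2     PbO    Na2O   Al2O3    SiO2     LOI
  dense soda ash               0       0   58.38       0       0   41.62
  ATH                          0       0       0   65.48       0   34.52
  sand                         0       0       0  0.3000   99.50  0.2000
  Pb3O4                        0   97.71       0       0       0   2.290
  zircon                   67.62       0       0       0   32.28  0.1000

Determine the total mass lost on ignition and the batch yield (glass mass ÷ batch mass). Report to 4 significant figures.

All arithmetic carries full precision through every step. Intermediates are printed rounded off to 4 significant digits when written out; every reported figure takes just one rounding. The derived quantities (yield, the totals, the five compositions, LOI, net glass mass) are recomputed from the weighed amounts for 1218 pbw of glass at full float precision as set out in question or answer.
Per-material ignition loss:
  dense soda ash: 44.98 × 0.4162 = 18.72 pbw
  ATH: 228.2 × 0.3452 = 78.77 pbw
  sand: 278.3 × 0.002000 = 0.5566 pbw
  Pb3O4: 298.9 × 0.02290 = 6.845 pbw
  zircon: 473.3 × 0.001000 = 0.4733 pbw
Total LOI = 105.4 pbw
Glass = batch − LOI = 1324 − 105.4 = 1218 pbw

LOI loss = 105.4 pbw; glass = 1218 pbw; yield = 92.04%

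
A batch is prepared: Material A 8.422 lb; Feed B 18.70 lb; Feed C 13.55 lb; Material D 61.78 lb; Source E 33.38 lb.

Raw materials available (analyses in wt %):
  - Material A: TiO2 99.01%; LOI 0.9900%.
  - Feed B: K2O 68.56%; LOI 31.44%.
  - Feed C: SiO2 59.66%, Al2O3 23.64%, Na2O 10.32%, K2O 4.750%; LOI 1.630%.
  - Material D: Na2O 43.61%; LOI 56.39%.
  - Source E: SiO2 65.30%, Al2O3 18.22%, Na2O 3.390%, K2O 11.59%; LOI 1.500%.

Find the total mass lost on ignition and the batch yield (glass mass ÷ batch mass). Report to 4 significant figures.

LOI loss = 41.52 lb; glass = 94.31 lb; yield = 69.43%

All arithmetic maintains full float precision through every step — in-progress results are displayed, with 4-significant-digit rounding, alongside each step — every reported figure takes a single rounding — derived quantities, which include the five compositions, totals, LOI, the yield, net glass mass, are computed in full float precision, as given in the problem or the answer, from the weighed amounts on 94.31 lb of glass.
Loss on ignition, line by line:
  Material A: 8.422 × 0.009900 = 0.08338 lb
  Feed B: 18.70 × 0.3144 = 5.879 lb
  Feed C: 13.55 × 0.01630 = 0.2209 lb
  Material D: 61.78 × 0.5639 = 34.84 lb
  Source E: 33.38 × 0.01500 = 0.5007 lb
Total LOI = 41.52 lb
Glass = batch − LOI = 135.8 − 41.52 = 94.31 lb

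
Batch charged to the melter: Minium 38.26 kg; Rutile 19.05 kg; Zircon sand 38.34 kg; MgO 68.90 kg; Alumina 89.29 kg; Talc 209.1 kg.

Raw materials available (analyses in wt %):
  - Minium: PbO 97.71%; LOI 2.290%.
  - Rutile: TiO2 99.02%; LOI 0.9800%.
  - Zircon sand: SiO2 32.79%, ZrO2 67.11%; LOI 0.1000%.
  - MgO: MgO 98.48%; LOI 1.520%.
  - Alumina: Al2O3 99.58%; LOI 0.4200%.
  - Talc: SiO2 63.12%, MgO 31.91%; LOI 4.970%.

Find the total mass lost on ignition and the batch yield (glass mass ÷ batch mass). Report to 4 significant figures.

Every computation maintains full precision through the solve. Mid-chain values appear (rounded to four significant digits) on the page; exactly one rounding goes into every reported value; derived quantities are computed from the batch weights for 450.0 kg of glass at exact precision (glass mass, LOI, the six compositions, the totals, yield) exactly as printed in problem or answer.
Each material's LOI contribution:
  Minium: 38.26 × 0.02290 = 0.8762 kg
  Rutile: 19.05 × 0.009800 = 0.1867 kg
  Zircon sand: 38.34 × 0.001000 = 0.03834 kg
  MgO: 68.90 × 0.01520 = 1.047 kg
  Alumina: 89.29 × 0.004200 = 0.3750 kg
  Talc: 209.1 × 0.04970 = 10.39 kg
Total LOI = 12.92 kg
Glass = batch − LOI = 462.9 − 12.92 = 450.0 kg

LOI loss = 12.92 kg; glass = 450.0 kg; yield = 97.21%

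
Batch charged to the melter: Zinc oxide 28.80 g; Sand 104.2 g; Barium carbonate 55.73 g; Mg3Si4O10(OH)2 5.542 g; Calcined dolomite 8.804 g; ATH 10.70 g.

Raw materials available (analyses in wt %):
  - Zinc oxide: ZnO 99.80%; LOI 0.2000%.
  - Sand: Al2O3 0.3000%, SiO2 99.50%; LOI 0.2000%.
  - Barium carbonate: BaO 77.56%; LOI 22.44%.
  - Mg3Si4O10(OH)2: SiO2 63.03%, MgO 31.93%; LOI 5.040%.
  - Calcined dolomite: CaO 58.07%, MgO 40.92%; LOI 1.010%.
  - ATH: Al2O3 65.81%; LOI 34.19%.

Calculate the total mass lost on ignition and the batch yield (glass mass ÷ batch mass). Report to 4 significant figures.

Full precision is kept in every operation; values along the way are printed rounded to 4 significant digits on the page; each reported number is rounded a single time. All derived quantities, which include ignition loss, the totals, the yield, glass mass, the six compositions, are carried in full float precision, as given in problem or answer, using the weight values for 197.0 g of glass.
Loss on ignition, line by line:
  Zinc oxide: 28.80 × 0.002000 = 0.05760 g
  Sand: 104.2 × 0.002000 = 0.2084 g
  Barium carbonate: 55.73 × 0.2244 = 12.51 g
  Mg3Si4O10(OH)2: 5.542 × 0.05040 = 0.2793 g
  Calcined dolomite: 8.804 × 0.01010 = 0.08892 g
  ATH: 10.70 × 0.3419 = 3.658 g
Total LOI = 16.80 g
Glass = batch − LOI = 213.8 − 16.80 = 197.0 g

LOI loss = 16.80 g; glass = 197.0 g; yield = 92.14%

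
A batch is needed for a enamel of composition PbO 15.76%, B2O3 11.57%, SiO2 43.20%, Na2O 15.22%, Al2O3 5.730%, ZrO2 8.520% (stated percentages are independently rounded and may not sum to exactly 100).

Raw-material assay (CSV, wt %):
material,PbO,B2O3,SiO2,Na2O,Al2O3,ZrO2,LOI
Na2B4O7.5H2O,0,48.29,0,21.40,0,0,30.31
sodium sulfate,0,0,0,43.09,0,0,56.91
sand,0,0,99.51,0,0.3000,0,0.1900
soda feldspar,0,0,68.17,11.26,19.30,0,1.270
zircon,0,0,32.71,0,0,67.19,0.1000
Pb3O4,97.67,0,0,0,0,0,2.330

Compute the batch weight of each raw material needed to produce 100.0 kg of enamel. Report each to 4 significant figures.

Batch per 100.0 kg enamel:
  Na2B4O7.5H2O: 23.96 kg
  sodium sulfate: 15.74 kg
  sand: 19.11 kg
  soda feldspar: 29.39 kg
  zircon: 12.68 kg
  Pb3O4: 16.14 kg
Total batch = 117.0 kg; LOI loss = 17.02 kg; yield = 85.46%

All internal work maintains exact precision in all steps. Values along the way are displayed rounded off to 4 significant figures within the worked lines — every reported figure is rounded once only. All derived quantities, including totals, the yield, net glass mass, ignition loss, six oxide percentages, are rebuilt from the weighed amounts per 100.0 kg of glass at full float precision, as set out in the question or the answer.
Per-oxide target masses for 100.0 kg enamel:
  PbO: 15.76% × 100.0 = 15.76 kg
  B2O3: 11.57% × 100.0 = 11.57 kg
  SiO2: 43.20% × 100.0 = 43.20 kg
  Na2O: 15.22% × 100.0 = 15.22 kg
  Al2O3: 5.730% × 100.0 = 5.730 kg
  ZrO2: 8.520% × 100.0 = 8.520 kg
Checking each oxide sum working from each reported weight, on the stated basis (every target is met by its sum net of answer rounding effects):
  PbO: 16.14·0.9767 = 15.76 kg (target 15.76 kg)
  B2O3: 23.96·0.4829 = 11.57 kg (target 11.57 kg)
  SiO2: 19.11·0.9951 + 29.39·0.6817 + 12.68·0.3271 = 43.20 kg (target 43.20 kg)
  Na2O: 23.96·0.2140 + 15.74·0.4309 + 29.39·0.1126 = 15.22 kg (target 15.22 kg)
  Al2O3: 19.11·0.003000 + 29.39·0.1930 = 5.730 kg (target 5.730 kg)
  ZrO2: 12.68·0.6719 = 8.520 kg (target 8.520 kg)
Glass-mass bookkeeping: batch total minus LOI = 100.0 kg (summing oxide targets gives 100.0 kg; with the basis standing at 100.0 kg — rounding explains the deltas).
Batch grand total — Σ batch = 117.0 kg; Σ batch·LOI gives LOI loss = 17.02 kg; glass ÷ batch gives a yield of 85.46%.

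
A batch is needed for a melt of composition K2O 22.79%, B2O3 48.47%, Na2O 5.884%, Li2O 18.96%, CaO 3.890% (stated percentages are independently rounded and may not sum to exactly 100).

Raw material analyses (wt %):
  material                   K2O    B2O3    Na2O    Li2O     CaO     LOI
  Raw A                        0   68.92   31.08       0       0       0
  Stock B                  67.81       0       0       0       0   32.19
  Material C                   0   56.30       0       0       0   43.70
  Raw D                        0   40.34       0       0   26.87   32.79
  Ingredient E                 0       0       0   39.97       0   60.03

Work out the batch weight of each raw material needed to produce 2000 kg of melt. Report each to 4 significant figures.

Batch per 2000 kg melt:
  Raw A: 378.6 kg
  Stock B: 672.2 kg
  Material C: 1051 kg
  Raw D: 289.5 kg
  Ingredient E: 948.7 kg
Total batch = 3340 kg; LOI loss = 1340 kg; yield = 59.88%

In-progress results are printed (rounded to 4 significant digits) within the worked lines; each numeric step keeps full precision all the way through — each reported number is rounded once only — all derived quantities are rebuilt from the weighed amounts on 2000 kg of glass in exact precision (ignition loss, the totals, glass mass, five oxide percentages, yield) exactly as printed in either problem or answer.
Target oxide masses per 2000 kg melt:
  K2O: 22.79% × 2000 = 455.8 kg
  B2O3: 48.47% × 2000 = 969.4 kg
  Na2O: 5.884% × 2000 = 117.7 kg
  Li2O: 18.96% × 2000 = 379.2 kg
  CaO: 3.890% × 2000 = 77.80 kg
Sums-versus-targets review per the reported batch figures, for the quoted basis mass (sum by sum, the targets are met given rounding of the digits):
  K2O: 672.2·0.6781 = 455.8 kg (target 455.8 kg)
  B2O3: 378.6·0.6892 + 1051·0.5630 + 289.5·0.4034 = 969.4 kg (target 969.4 kg)
  Na2O: 378.6·0.3108 = 117.7 kg (target 117.7 kg)
  Li2O: 948.7·0.3997 = 379.2 kg (target 379.2 kg)
  CaO: 289.5·0.2687 = 77.79 kg (target 77.80 kg)
Consistency of the glass mass: total charge less LOI = 2000 kg (oxide target masses add up to 2000 kg; with the basis standing at 2000 kg — differing by rounding only).
Total batch = Σ batch = 3340 kg; ignition loss, Σ(batch × LOI) = 1340 kg; yield, glass over the total, = 59.88%.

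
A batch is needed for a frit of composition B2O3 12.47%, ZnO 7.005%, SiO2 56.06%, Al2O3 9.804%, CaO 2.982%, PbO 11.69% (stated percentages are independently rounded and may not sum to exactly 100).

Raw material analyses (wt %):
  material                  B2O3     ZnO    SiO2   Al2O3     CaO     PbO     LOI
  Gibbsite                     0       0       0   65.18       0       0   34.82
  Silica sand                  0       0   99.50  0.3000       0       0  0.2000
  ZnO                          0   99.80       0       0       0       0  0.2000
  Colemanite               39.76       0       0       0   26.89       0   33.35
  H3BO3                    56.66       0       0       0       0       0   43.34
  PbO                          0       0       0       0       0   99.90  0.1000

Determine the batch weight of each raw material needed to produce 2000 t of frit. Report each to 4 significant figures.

Batch per 2000 t frit:
  Gibbsite: 295.6 t
  Silica sand: 1127 t
  ZnO: 140.4 t
  Colemanite: 221.8 t
  H3BO3: 284.5 t
  PbO: 234.0 t
Total batch = 2303 t; LOI loss = 303.0 t; yield = 86.85%

Each numeric step carries exact precision in all steps; mid-chain values are displayed, rounded to four significant figures, between the steps. Each reported value is rounded exactly once; derived quantities are recomputed starting from the weights on 2000 t of glass at full precision (ignition loss, totals, glass mass, six oxide percentages, yield) exactly as shown in the problem or the answer.
The oxide mass targets at 2000 t frit:
  B2O3: 12.47% × 2000 = 249.4 t
  ZnO: 7.005% × 2000 = 140.1 t
  SiO2: 56.06% × 2000 = 1121 t
  Al2O3: 9.804% × 2000 = 196.1 t
  CaO: 2.982% × 2000 = 59.64 t
  PbO: 11.69% × 2000 = 233.8 t
A balance pass over the oxides, using the reported weights, under the basis named above (sums match the target masses once rounding is allowed for):
  B2O3: 221.8·0.3976 + 284.5·0.5666 = 249.4 t (target 249.4 t)
  ZnO: 140.4·0.9980 = 140.1 t (target 140.1 t)
  SiO2: 1127·0.9950 = 1121 t (target 1121 t)
  Al2O3: 295.6·0.6518 + 1127·0.003000 = 196.1 t (target 196.1 t)
  CaO: 221.8·0.2689 = 59.64 t (target 59.64 t)
  PbO: 234.0·0.9990 = 233.8 t (target 233.8 t)
Glass-mass bookkeeping: Σ batch − LOI loss = 2000 t (summing oxide targets gives 2000 t; stated basis 2000 t — deltas are rounding alone).
Summing the batch: Σ batch = 2303 t; ignition loss, Σ(batch × LOI) = 303.0 t; yield, glass over the total, = 86.85%.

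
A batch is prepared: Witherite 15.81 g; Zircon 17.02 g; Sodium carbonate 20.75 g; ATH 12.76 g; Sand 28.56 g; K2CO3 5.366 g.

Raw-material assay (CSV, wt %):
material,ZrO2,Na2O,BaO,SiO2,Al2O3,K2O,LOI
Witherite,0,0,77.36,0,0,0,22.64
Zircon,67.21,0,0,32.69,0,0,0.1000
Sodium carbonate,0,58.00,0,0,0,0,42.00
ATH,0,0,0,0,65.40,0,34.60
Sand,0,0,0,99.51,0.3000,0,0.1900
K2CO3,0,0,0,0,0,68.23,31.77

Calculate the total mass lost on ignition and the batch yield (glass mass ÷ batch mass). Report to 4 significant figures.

LOI loss = 18.49 g; glass = 81.78 g; yield = 81.56%

Intermediates appear (rounded to four significant figures) within the worked lines; every computation keeps exact precision from first step to last. Exactly one rounding is applied to each reported figure; derived quantities are computed from the batch weights per 81.78 g of glass at full precision (net glass mass, the totals, six oxide percentages, the yield, ignition loss), precisely as stated by the question or the answer.
Each material's LOI contribution:
  Witherite: 15.81 × 0.2264 = 3.579 g
  Zircon: 17.02 × 0.001000 = 0.01702 g
  Sodium carbonate: 20.75 × 0.4200 = 8.715 g
  ATH: 12.76 × 0.3460 = 4.415 g
  Sand: 28.56 × 0.001900 = 0.05426 g
  K2CO3: 5.366 × 0.3177 = 1.705 g
Total LOI = 18.49 g
Glass = batch − LOI = 100.3 − 18.49 = 81.78 g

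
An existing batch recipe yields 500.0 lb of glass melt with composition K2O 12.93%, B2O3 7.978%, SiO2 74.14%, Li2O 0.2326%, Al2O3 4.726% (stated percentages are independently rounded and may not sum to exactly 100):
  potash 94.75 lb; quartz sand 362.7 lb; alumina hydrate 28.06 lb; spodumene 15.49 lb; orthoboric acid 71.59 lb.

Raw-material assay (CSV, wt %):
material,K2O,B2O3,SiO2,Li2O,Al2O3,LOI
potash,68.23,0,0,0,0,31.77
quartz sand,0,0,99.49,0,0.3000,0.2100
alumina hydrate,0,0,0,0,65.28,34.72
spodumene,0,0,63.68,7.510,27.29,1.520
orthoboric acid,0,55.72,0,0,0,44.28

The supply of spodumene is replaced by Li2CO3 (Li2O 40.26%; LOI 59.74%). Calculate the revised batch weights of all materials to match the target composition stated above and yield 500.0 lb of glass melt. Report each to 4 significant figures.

Revised batch per 500.0 lb glass melt:
  potash: 94.75 lb
  quartz sand: 372.6 lb
  alumina hydrate: 34.49 lb
  Li2CO3: 2.889 lb
  orthoboric acid: 71.59 lb
Total batch = 576.3 lb; LOI loss = 76.29 lb

The working math runs at full precision in all steps — mid-chain values appear (rounded to four significant digits) within the worked lines; exactly one rounding is applied to each reported figure; derived quantities (glass mass, yield, five oxide percentages, LOI, the totals) are rebuilt starting from the weights at 500.0 lb of glass in full float precision as set out in either problem or answer.
Target oxide masses per 500.0 lb glass melt:
  K2O: 12.93% × 500.0 = 64.65 lb
  B2O3: 7.978% × 500.0 = 39.89 lb
  SiO2: 74.14% × 500.0 = 370.7 lb
  Li2O: 0.2326% × 500.0 = 1.163 lb
  Al2O3: 4.726% × 500.0 = 23.63 lb
Sums-versus-targets review applying the batch weights above, for the quoted basis mass (every target is met by its sum net of answer rounding effects):
  K2O: 94.75·0.6823 = 64.65 lb (target 64.65 lb)
  B2O3: 71.59·0.5572 = 39.89 lb (target 39.89 lb)
  SiO2: 372.6·0.9949 = 370.7 lb (target 370.7 lb)
  Li2O: 2.889·0.4026 = 1.163 lb (target 1.163 lb)
  Al2O3: 372.6·0.003000 + 34.49·0.6528 = 23.63 lb (target 23.63 lb)
Mass balance on the glass: total batch − LOI = 500.0 lb (the targets, summed, come to 500.0 lb; against the stated basis, 500.0 lb — any gap is answer rounding).
Whole-batch sum: Σ batch = 576.3 lb; LOI loss = Σ batch·LOI = 76.29 lb; the yield ratio, glass ÷ batch: 86.76%.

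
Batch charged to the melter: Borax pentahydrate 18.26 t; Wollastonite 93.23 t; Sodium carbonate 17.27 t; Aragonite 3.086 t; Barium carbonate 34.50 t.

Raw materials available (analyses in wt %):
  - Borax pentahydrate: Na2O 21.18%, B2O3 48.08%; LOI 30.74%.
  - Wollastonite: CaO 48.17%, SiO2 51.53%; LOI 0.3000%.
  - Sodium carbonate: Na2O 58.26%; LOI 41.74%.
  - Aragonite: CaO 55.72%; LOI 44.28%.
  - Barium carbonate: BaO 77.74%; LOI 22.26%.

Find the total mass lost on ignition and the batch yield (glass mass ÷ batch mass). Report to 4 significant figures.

The working math maintains exact precision from start to finish; the intermediate values are printed, with 4-significant-figure rounding, between the steps. Exactly one rounding lands on each reported value; all derived quantities (ignition loss, the yield, five oxide percentages, glass mass, totals) are carried from the batch weights on 144.2 t of glass at full precision as given in question or answer.
Material-by-material LOI:
  Borax pentahydrate: 18.26 × 0.3074 = 5.613 t
  Wollastonite: 93.23 × 0.003000 = 0.2797 t
  Sodium carbonate: 17.27 × 0.4174 = 7.208 t
  Aragonite: 3.086 × 0.4428 = 1.366 t
  Barium carbonate: 34.50 × 0.2226 = 7.680 t
Total LOI = 22.15 t
Glass = batch − LOI = 166.3 − 22.15 = 144.2 t

LOI loss = 22.15 t; glass = 144.2 t; yield = 86.69%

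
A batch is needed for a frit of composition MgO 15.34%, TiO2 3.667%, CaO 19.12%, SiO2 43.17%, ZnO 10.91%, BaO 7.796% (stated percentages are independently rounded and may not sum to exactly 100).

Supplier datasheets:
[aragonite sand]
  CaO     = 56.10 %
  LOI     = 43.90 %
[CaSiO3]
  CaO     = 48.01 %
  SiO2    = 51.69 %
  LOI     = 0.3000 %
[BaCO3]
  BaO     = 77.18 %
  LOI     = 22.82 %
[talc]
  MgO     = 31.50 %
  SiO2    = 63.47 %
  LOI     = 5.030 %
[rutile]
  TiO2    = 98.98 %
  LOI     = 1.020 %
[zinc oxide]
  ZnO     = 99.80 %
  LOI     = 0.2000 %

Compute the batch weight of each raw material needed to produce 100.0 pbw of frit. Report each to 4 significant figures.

Values along the way appear rounded to four significant figures as written — exact precision is maintained end to end. Exactly one rounding goes into every reported number. The derived quantities are re-derived from the batch weights at 100.0 pbw of glass at full float precision (the six compositions, totals, net glass mass, LOI, the yield) as given in the problem or the answer.
Oxide mass targets, per 100.0 pbw frit:
  MgO: 15.34% × 100.0 = 15.34 pbw
  TiO2: 3.667% × 100.0 = 3.667 pbw
  CaO: 19.12% × 100.0 = 19.12 pbw
  SiO2: 43.17% × 100.0 = 43.17 pbw
  ZnO: 10.91% × 100.0 = 10.91 pbw
  BaO: 7.796% × 100.0 = 7.796 pbw
Sums-versus-targets review from the weights as reported, against the basis in use (target by target, the sums agree once rounding is allowed for):
  MgO: 48.70·0.3150 = 15.34 pbw (target 15.34 pbw)
  TiO2: 3.705·0.9898 = 3.667 pbw (target 3.667 pbw)
  CaO: 13.78·0.5610 + 23.72·0.4801 = 19.12 pbw (target 19.12 pbw)
  SiO2: 23.72·0.5169 + 48.70·0.6347 = 43.17 pbw (target 43.17 pbw)
  ZnO: 10.93·0.9980 = 10.91 pbw (target 10.91 pbw)
  BaO: 10.10·0.7718 = 7.795 pbw (target 7.796 pbw)
Glass-mass bookkeeping: batch total minus LOI = 100.0 pbw (the Σ of target masses is 100.0 pbw; the stated basis being 100.0 pbw — rounding explains the deltas).
Adding the batch up: Σ batch = 110.9 pbw; LOI loss = Σ batch·LOI = 10.93 pbw; yield, glass over the total, = 90.14%.

Batch per 100.0 pbw frit:
  aragonite sand: 13.78 pbw
  CaSiO3: 23.72 pbw
  BaCO3: 10.10 pbw
  talc: 48.70 pbw
  rutile: 3.705 pbw
  zinc oxide: 10.93 pbw
Total batch = 110.9 pbw; LOI loss = 10.93 pbw; yield = 90.14%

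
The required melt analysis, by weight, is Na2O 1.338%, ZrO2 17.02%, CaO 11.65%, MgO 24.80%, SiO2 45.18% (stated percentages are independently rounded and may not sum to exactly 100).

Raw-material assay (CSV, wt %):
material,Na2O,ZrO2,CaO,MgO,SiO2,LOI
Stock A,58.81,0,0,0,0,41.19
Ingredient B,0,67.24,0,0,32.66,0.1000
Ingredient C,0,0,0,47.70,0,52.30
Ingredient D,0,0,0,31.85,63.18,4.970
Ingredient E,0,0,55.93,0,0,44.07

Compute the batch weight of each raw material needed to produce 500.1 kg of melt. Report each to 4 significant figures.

Batch per 500.1 kg melt:
  Stock A: 11.38 kg
  Ingredient B: 126.6 kg
  Ingredient C: 64.91 kg
  Ingredient D: 292.2 kg
  Ingredient E: 104.2 kg
Total batch = 599.3 kg; LOI loss = 99.21 kg; yield = 83.45%

Each numeric step runs at full precision in every operation — in-progress results are displayed rounded to four significant digits within the worked lines; every reported value is rounded once only. All derived quantities, including totals, five oxide percentages, glass mass, LOI, yield, are re-derived using the weight values on 500.1 kg of glass at full precision exactly as shown in problem or answer.
Oxide-by-oxide targets in 500.1 kg melt:
  Na2O: 1.338% × 500.1 = 6.691 kg
  ZrO2: 17.02% × 500.1 = 85.12 kg
  CaO: 11.65% × 500.1 = 58.26 kg
  MgO: 24.80% × 500.1 = 124.0 kg
  SiO2: 45.18% × 500.1 = 225.9 kg
Per-oxide balance check working from each reported weight, relative to the basis at hand (delivered sums recover each target given rounding of the digits):
  Na2O: 11.38·0.5881 = 6.693 kg (target 6.691 kg)
  ZrO2: 126.6·0.6724 = 85.13 kg (target 85.12 kg)
  CaO: 104.2·0.5593 = 58.28 kg (target 58.26 kg)
  MgO: 64.91·0.4770 + 292.2·0.3185 = 124.0 kg (target 124.0 kg)
  SiO2: 126.6·0.3266 + 292.2·0.6318 = 226.0 kg (target 225.9 kg)
Glass-mass sanity pass: the batch minus its LOI: 500.1 kg (targets for the oxides total 500.0 kg; versus the stated basis of 500.1 kg — any gap is answer rounding).
Adding the batch up: Σ batch = 599.3 kg; LOI loss = Σ batch·LOI = 99.21 kg; yield = glass ÷ total batch = 83.45%.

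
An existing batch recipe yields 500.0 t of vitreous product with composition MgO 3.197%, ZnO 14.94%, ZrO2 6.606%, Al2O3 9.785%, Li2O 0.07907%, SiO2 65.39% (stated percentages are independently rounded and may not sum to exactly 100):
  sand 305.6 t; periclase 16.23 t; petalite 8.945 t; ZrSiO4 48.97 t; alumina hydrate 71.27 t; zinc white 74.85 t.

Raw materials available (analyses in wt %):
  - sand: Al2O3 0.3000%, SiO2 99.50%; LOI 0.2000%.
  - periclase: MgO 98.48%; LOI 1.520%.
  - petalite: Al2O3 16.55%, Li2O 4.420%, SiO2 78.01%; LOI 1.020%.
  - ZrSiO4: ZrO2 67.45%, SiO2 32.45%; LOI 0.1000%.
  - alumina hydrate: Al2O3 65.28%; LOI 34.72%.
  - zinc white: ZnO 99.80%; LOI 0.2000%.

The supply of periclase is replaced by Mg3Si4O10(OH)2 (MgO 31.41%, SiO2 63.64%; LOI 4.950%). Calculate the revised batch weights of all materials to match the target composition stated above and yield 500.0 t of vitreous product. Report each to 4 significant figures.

The working math keeps full precision in every operation. Intermediates are displayed rounded to four significant figures in the working. Every reported value takes just one rounding. Derived quantities (the yield, LOI, glass mass, totals, the six compositions) are computed from the weighed amounts on 500.0 t of glass in full float precision as they appear in problem or answer.
Target masses of each oxide per 500.0 t vitreous product:
  MgO: 3.197% × 500.0 = 15.98 t
  ZnO: 14.94% × 500.0 = 74.70 t
  ZrO2: 6.606% × 500.0 = 33.03 t
  Al2O3: 9.785% × 500.0 = 48.92 t
  Li2O: 0.07907% × 500.0 = 0.3954 t
  SiO2: 65.39% × 500.0 = 327.0 t
Verifying the oxide balance with the batch weights as given, for the quoted basis mass (oxide sums agree with the targets exact up to rounding of places):
  MgO: 50.89·0.3141 = 15.98 t (target 15.98 t)
  ZnO: 74.85·0.9980 = 74.70 t (target 74.70 t)
  ZrO2: 48.97·0.6745 = 33.03 t (target 33.03 t)
  Al2O3: 273.1·0.003000 + 8.945·0.1655 + 71.42·0.6528 = 48.92 t (target 48.92 t)
  Li2O: 8.945·0.04420 = 0.3954 t (target 0.3954 t)
  SiO2: 273.1·0.9950 + 50.89·0.6364 + 8.945·0.7801 + 48.97·0.3245 = 327.0 t (target 327.0 t)
Glass-mass sanity pass: whole batch net of LOI = 500.0 t (per-oxide target masses sum to 500.0 t; stated basis 500.0 t — gaps are rounding artifacts).
Adding the batch up: Σ batch = 528.2 t; LOI removed, Σ of batch·LOI: 28.15 t; glass ÷ batch gives a yield of 94.67%.

Revised batch per 500.0 t vitreous product:
  sand: 273.1 t
  Mg3Si4O10(OH)2: 50.89 t
  petalite: 8.945 t
  ZrSiO4: 48.97 t
  alumina hydrate: 71.42 t
  zinc white: 74.85 t
Total batch = 528.2 t; LOI loss = 28.15 t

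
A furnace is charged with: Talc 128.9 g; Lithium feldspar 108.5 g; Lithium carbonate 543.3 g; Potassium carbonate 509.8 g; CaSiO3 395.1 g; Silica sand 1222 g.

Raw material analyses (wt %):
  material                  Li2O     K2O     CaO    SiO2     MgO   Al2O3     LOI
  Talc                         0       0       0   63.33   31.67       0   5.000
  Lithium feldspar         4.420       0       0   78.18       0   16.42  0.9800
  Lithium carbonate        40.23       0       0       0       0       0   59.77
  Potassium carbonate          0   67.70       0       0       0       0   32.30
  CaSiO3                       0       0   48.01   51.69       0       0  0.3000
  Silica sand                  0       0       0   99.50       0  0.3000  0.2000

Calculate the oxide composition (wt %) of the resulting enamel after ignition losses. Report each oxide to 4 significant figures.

Glass mass = 2407 g (batch 2908 − LOI 500.5).
Composition: Li2O 9.280%, K2O 14.34%, CaO 7.880%, SiO2 65.91%, MgO 1.696%, Al2O3 0.8924%

All internal work maintains full precision throughout. In-progress results are printed rounded to 4 significant figures across the worked steps — every reported value is rounded once only; the derived quantities, including net glass mass, totals, the six compositions, LOI, yield, are computed starting from the weights for 2407 g of glass in full float precision as set out in the question or the answer.
Per-oxide mass from batch:
  Li2O: 108.5·0.04420 + 543.3·0.4023 = 223.4 g
  K2O: 509.8·0.6770 = 345.1 g
  CaO: 395.1·0.4801 = 189.7 g
  SiO2: 128.9·0.6333 + 108.5·0.7818 + 395.1·0.5169 + 1222·0.9950 = 1587 g
  MgO: 128.9·0.3167 = 40.82 g
  Al2O3: 108.5·0.1642 + 1222·0.003000 = 21.48 g
LOI: 128.9·0.05000 + 108.5·0.009800 + 543.3·0.5977 + 509.8·0.3230 + 395.1·0.003000 + 1222·0.002000 = 500.5 g
The glass mass, total less LOI, = 2908 − 500.5 = 2407 g (the oxide masses sum to this)
wt % = 100 × oxide mass / glass mass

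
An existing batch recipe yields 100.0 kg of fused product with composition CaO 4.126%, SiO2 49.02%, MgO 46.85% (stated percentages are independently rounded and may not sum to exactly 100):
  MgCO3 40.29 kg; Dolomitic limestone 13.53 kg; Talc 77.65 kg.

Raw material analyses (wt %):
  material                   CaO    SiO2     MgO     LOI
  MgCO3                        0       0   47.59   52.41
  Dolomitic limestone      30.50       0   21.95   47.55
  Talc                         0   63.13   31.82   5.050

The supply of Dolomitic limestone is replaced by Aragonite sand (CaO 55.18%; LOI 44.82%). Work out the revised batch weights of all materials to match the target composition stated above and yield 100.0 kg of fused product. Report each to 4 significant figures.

Revised batch per 100.0 kg fused product:
  MgCO3: 46.53 kg
  Aragonite sand: 7.477 kg
  Talc: 77.65 kg
Total batch = 131.7 kg; LOI loss = 31.66 kg

Mid-chain values are shown rounded to 4 significant figures in the working; all internal work maintains full precision in all steps; exactly one rounding lands on every reported number; all derived quantities are carried using the weight values at 100.0 kg of glass at exact precision (net glass mass, the three compositions, the totals, LOI, the yield) as quoted within the problem or answer text.
Oxide mass targets, per 100.0 kg fused product:
  CaO: 4.126% × 100.0 = 4.126 kg
  SiO2: 49.02% × 100.0 = 49.02 kg
  MgO: 46.85% × 100.0 = 46.85 kg
A balance pass over the oxides, per the reported batch figures, on the stated basis (target by target, the sums agree exact up to rounding of places):
  CaO: 7.477·0.5518 = 4.126 kg (target 4.126 kg)
  SiO2: 77.65·0.6313 = 49.02 kg (target 49.02 kg)
  MgO: 46.53·0.4759 + 77.65·0.3182 = 46.85 kg (target 46.85 kg)
Mass balance on the glass: net batch after ignition = 100.0 kg (targets for the oxides total 100.0 kg; versus the stated basis of 100.0 kg — a pure rounding effect).
Whole-batch sum: Σ batch = 131.7 kg; LOI loss = Σ batch·LOI = 31.66 kg; yield = glass ÷ total batch = 75.95%.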